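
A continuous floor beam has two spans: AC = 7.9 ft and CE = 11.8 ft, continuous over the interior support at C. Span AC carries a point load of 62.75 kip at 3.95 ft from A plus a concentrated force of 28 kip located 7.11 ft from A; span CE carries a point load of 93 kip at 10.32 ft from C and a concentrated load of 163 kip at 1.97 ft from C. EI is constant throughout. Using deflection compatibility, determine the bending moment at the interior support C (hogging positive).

Take M_C as the redundant. Released structure: two simple spans AC and CE with a hinge at C.
Rotations at C on the released spans (each span's end-slope, ×1/EI):
  span AC: point load 62.75 at a = 3.95: Pab(L + a)/(6LEI) = 244.8/EI
  span AC: point load 28 at a = 7.11: Pab(L + a)/(6LEI) = 49.8/EI
  span CE: point load 93 at a = 10.32: Pab(L + b)/(6LEI) = 266.4/EI
  span CE: point load 163 at a = 1.97: Pab(L + b)/(6LEI) = 964.3/EI
  relative rotation θ_0 = (294.6 + 1231)/EI = 1525/EI
A unit hogging moment at C produces rotation L₁/(3EI) + L₂/(3EI) = 6.567/EI.
Compatibility: M_C·(L₁+L₂)/(3EI) = θ_0, giving M_C = 232.3 kip·ft (hogging).

M_C = 232.3 kip·ft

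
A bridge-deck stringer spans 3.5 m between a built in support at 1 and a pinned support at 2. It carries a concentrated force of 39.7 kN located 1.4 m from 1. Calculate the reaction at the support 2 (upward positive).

R_2 = 8.258 kN

Choose R_2 as the redundant. The primary structure is the cantilever fixed at 1.
Downward deflection at the released point 2 due to the loads:
  point load 39.7 at a = 1.4: Pa²(3L − a)/(6EI) = 118/EI
Flexibility coefficient — unit upward force at 2: δ_{22} = L³/(3EI) = 14.29/EI.
Compatibility at 2: δ_0 − R_2·δ_{22} = 0, so R_2 = 118/14.29 = 8.258 kN.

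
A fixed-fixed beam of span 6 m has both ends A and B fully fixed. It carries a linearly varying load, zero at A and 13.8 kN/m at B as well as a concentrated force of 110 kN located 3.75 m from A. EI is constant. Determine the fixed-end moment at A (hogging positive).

M_A = 74.57 kN·m

Take the two fixed-end moments M_A, M_B as redundants; the released structure is the simple span AB.
End rotations of the released simple span under the applied load (×1/EI):
  at A: triangular load, peak 13.8: 7w₀L³/(360EI) = 57.96/EI
  at B: triangular load, peak 13.8: w₀L³/(45EI) = 66.24/EI
  at A: point load 110 at a = 3.75: Pab(L + b)/(6LEI) = 212.7/EI
  at B: point load 110 at a = 3.75: Pab(L + a)/(6LEI) = 251.4/EI
  θ_A0 = 270.7/EI,  θ_B0 = 317.6/EI
Flexibility coefficients: a unit moment at one end gives L/(3EI) there and L/(6EI) at the far end, so f₁₁ = f₂₂ = 2/EI and f₁₂ = f₂₁ = 1/EI.
Compatibility — zero rotation at each built-in end:
  2 M_A + 1 M_B = 270.7
  1 M_A + 2 M_B = 317.6
Solving the pair gives M_A = 74.57 kN·m and M_B = 121.5 kN·m (hogging).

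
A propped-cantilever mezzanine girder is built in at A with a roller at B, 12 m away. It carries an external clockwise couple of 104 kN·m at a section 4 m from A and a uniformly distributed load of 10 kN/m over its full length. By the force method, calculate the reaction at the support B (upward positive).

Remove the prop at B; the released (primary) structure is a cantilever built in at A.
Primary-structure tip deflection at B by superposition:
  clockwise couple 104 at a = 4: M₀a(2L − a)/(2EI) = 4160/EI
  UDL 10: wL⁴/(8EI) = 25920/EI
  δ_0 = 30080/EI
Tip deflection under a unit load at B: L³/(3EI) = 576/EI.
Compatibility at B: δ_0 − R_B·δ_{BB} = 0, so R_B = 30080/576 = 52.22 kN.

R_B = 52.22 kN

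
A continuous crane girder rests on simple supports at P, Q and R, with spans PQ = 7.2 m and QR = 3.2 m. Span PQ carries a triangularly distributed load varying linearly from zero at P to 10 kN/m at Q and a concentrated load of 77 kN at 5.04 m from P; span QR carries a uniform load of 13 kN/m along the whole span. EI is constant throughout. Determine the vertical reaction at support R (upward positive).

Insert a hinge at Q; M_Q is the redundant, and each span becomes simply supported.
Discontinuity in slope at Q on the released structure — sum the simple-span end rotations:
  span PQ: triangular load, peak 10: w₀L³/(45EI) = 82.94/EI
  span PQ: point load 77 at a = 5.04: Pab(L + a)/(6LEI) = 237.5/EI
  span QR: UDL 13: wL³/(24EI) = 17.75/EI
  relative rotation θ_0 = (320.4 + 17.75)/EI = 338.2/EI
A unit hogging moment at Q produces rotation L₁/(3EI) + L₂/(3EI) = 3.467/EI.
Compatibility: M_Q·(L₁+L₂)/(3EI) = θ_0, giving M_Q = 97.56 kN·m (hogging).
Span QR, ΣM about R: R_Q^{QR}·3.2 = 66.56 + 97.56, so R_Q^{QR} = 51.29 kN and R_R = 41.6 − 51.29 = -9.687 kN.

R_R = -9.687 kN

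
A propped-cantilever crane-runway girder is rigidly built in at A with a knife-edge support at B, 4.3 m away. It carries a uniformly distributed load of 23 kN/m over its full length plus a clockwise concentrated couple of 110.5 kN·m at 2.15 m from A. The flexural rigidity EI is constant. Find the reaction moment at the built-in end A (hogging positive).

M_A = 39.35 kN·m

Remove the prop at B; the released (primary) structure is a cantilever built in at A.
Downward deflection at the released point B due to the loads:
  UDL 23: wL⁴/(8EI) = 982.9/EI
  clockwise couple 110.5 at a = 2.15: M₀a(2L − a)/(2EI) = 766.2/EI
  δ_0 = 1749/EI
Tip deflection under a unit load at B: L³/(3EI) = 26.5/EI.
The prop prevents deflection at B: R_B = δ_0/δ_{BB} = 1749/26.5 = 66 kN.
Moment equilibrium about A: M_A = Σ(load moments about A) − R_B·L = 323.1 − 66×4.3 = 39.35 kN·m.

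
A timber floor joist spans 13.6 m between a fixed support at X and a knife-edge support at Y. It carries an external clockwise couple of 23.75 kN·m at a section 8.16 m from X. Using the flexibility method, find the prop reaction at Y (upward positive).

Remove the prop at Y; the released (primary) structure is a cantilever built in at X.
Deflection at Y on the released cantilever, summing each load's contribution:
  clockwise couple 23.75 at a = 8.16: M₀a(2L − a)/(2EI) = 1845/EI
Flexibility coefficient — unit upward force at Y: δ_{YY} = L³/(3EI) = 838.5/EI.
Compatibility at Y: δ_0 − R_Y·δ_{YY} = 0, so R_Y = 1845/838.5 = 2.2 kN.

R_Y = 2.2 kN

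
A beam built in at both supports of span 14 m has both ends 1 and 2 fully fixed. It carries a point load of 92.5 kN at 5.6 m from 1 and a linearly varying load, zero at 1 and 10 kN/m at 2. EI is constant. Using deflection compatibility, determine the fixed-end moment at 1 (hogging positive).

M_1 = 251.8 kN·m

Take the two fixed-end moments M_1, M_2 as redundants; the released structure is the simple span 12.
Simple-span end rotations at 1 and 2 under the given loads:
  at 1: point load 92.5 at a = 5.6: Pab(L + b)/(6LEI) = 1160/EI
  at 2: point load 92.5 at a = 5.6: Pab(L + a)/(6LEI) = 1015/EI
  at 1: triangular load, peak 10: 7w₀L³/(360EI) = 533.6/EI
  at 2: triangular load, peak 10: w₀L³/(45EI) = 609.8/EI
  θ_10 = 1694/EI,  θ_20 = 1625/EI
Flexibility coefficients: a unit moment at one end gives L/(3EI) there and L/(6EI) at the far end, so f₁₁ = f₂₂ = 4.667/EI and f₁₂ = f₂₁ = 2.333/EI.
Compatibility — zero rotation at each built-in end:
  4.667 M_1 + 2.333 M_2 = 1694
  2.333 M_1 + 4.667 M_2 = 1625
Solving the pair gives M_1 = 251.8 kN·m and M_2 = 222.3 kN·m (hogging).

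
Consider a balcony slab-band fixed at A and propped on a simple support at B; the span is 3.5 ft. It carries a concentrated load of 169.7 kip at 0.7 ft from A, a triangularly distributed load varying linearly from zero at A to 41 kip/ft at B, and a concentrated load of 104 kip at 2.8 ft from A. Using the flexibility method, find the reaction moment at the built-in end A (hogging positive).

Remove the prop at B; the released (primary) structure is a cantilever built in at A.
Deflection at B on the released cantilever, summing each load's contribution:
  point load 169.7 at a = 0.7: Pa²(3L − a)/(6EI) = 135.8/EI
  triangular load, peak 41 at the free end: 11w₀L⁴/(120EI) = 564/EI
  point load 104 at a = 2.8: Pa²(3L − a)/(6EI) = 1046/EI
  δ_0 = 1746/EI
Flexibility coefficient — unit upward force at B: δ_{BB} = L³/(3EI) = 14.29/EI.
Compatibility at B: δ_0 − R_B·δ_{BB} = 0, so R_B = 1746/14.29 = 122.2 kip.
Moment equilibrium about A: M_A = Σ(load moments about A) − R_B·L = 577.4 − 122.2×3.5 = 149.8 kip·ft.

M_A = 149.8 kip·ft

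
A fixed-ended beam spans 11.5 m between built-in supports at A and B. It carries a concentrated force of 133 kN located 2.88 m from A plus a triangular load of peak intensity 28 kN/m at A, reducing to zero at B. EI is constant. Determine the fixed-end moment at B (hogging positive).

M_B = 195.3 kN·m

Release both end moments; the primary structure is a simply-supported span AB with redundants M_A and M_B.
End rotations of the released simple span under the applied load (×1/EI):
  at A: point load 133 at a = 2.88: Pab(L + b)/(6LEI) = 962.8/EI
  at B: point load 133 at a = 2.88: Pab(L + a)/(6LEI) = 688.1/EI
  at A: triangular load, peak 28: w₀L³/(45EI) = 946.3/EI
  at B: triangular load, peak 28: 7w₀L³/(360EI) = 828/EI
  θ_A0 = 1909/EI,  θ_B0 = 1516/EI
Flexibility coefficients: a unit moment at one end gives L/(3EI) there and L/(6EI) at the far end, so f₁₁ = f₂₂ = 3.833/EI and f₁₂ = f₂₁ = 1.917/EI.
Compatibility — zero rotation at each built-in end:
  3.833 M_A + 1.917 M_B = 1909
  1.917 M_A + 3.833 M_B = 1516
Solving the pair gives M_A = 400.4 kN·m and M_B = 195.3 kN·m (hogging).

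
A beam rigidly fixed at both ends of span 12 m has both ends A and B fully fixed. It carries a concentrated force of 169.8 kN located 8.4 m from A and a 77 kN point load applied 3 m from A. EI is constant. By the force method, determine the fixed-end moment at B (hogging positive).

M_B = 342.8 kN·m

Release both end moments; the primary structure is a simply-supported span AB with redundants M_A and M_B.
Simple-span end rotations at A and B under the given loads:
  at A: point load 169.8 at a = 8.4: Pab(L + b)/(6LEI) = 1113/EI
  at B: point load 169.8 at a = 8.4: Pab(L + a)/(6LEI) = 1455/EI
  at A: point load 77 at a = 3: Pab(L + b)/(6LEI) = 606.4/EI
  at B: point load 77 at a = 3: Pab(L + a)/(6LEI) = 433.1/EI
  θ_A0 = 1719/EI,  θ_B0 = 1888/EI
Flexibility coefficients: a unit moment at one end gives L/(3EI) there and L/(6EI) at the far end, so f₁₁ = f₂₂ = 4/EI and f₁₂ = f₂₁ = 2/EI.
Compatibility — zero rotation at each built-in end:
  4 M_A + 2 M_B = 1719
  2 M_A + 4 M_B = 1888
Solving the pair gives M_A = 258.3 kN·m and M_B = 342.8 kN·m (hogging).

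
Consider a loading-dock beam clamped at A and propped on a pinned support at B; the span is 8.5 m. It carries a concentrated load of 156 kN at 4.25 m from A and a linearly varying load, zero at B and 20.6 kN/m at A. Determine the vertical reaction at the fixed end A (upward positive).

Take the reaction at B as the redundant and release it; the primary structure is a cantilever fixed at A.
Primary-structure tip deflection at B by superposition:
  point load 156 at a = 4.25: Pa²(3L − a)/(6EI) = 9980/EI
  triangular load, peak 20.6 at the fixed end: w₀L⁴/(30EI) = 3584/EI
  δ_0 = 13564/EI
Tip deflection under a unit load at B: L³/(3EI) = 204.7/EI.
Compatibility at B: δ_0 − R_B·δ_{BB} = 0, so R_B = 13564/204.7 = 66.26 kN.
Vertical equilibrium: R_A = ΣP − R_B = 243.6 − 66.26 = 177.3 kN.

R_A = 177.3 kN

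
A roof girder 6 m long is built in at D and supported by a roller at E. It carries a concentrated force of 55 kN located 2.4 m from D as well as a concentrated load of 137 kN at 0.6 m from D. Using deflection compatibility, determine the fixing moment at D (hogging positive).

M_D = 133.6 kN·m

Release the roller at E. Primary structure: cantilever fixed at D.
Primary-structure tip deflection at E by superposition:
  point load 55 at a = 2.4: Pa²(3L − a)/(6EI) = 823.7/EI
  point load 137 at a = 0.6: Pa²(3L − a)/(6EI) = 143/EI
  δ_0 = 966.7/EI
Tip deflection under a unit load at E: L³/(3EI) = 72/EI.
Compatibility at E: δ_0 − R_E·δ_{EE} = 0, so R_E = 966.7/72 = 13.43 kN.
Moment equilibrium about D: M_D = Σ(load moments about D) − R_E·L = 214.2 − 13.43×6 = 133.6 kN·m.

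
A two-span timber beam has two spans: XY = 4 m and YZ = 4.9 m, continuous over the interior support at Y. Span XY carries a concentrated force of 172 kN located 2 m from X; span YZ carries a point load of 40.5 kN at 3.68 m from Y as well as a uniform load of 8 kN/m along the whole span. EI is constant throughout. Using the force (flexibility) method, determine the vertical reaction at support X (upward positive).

R_X = 65.01 kN

Release continuity at Y by inserting a hinge; the redundant is the internal moment M_Y. The primary structure is two simply-supported spans XY and YZ.
Discontinuity in slope at Y on the released structure — sum the simple-span end rotations:
  span XY: point load 172 at a = 2: Pab(L + a)/(6LEI) = 172/EI
  span YZ: point load 40.5 at a = 3.68: Pab(L + b)/(6LEI) = 37.85/EI
  span YZ: UDL 8: wL³/(24EI) = 39.22/EI
  relative rotation θ_0 = (172 + 77.07)/EI = 249.1/EI
A unit hogging moment at Y produces rotation L₁/(3EI) + L₂/(3EI) = 2.967/EI.
Compatibility: M_Y·(L₁+L₂)/(3EI) = θ_0, giving M_Y = 83.95 kN·m (hogging).
Span XY, ΣM about X with M_Y applied at Y: R_Y^{XY}·4 = 344 + 83.95, so R_Y^{XY} = 107 kN and R_X = 172 − 107 = 65.01 kN.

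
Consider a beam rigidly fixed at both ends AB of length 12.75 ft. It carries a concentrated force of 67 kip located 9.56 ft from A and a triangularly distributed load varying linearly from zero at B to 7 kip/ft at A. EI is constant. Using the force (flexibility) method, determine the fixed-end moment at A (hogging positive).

M_A = 96.99 kip·ft

Take the two fixed-end moments M_A, M_B as redundants; the released structure is the simple span AB.
On the primary (simply-supported) span, the end slopes from the loading are:
  at A: point load 67 at a = 9.56: Pab(L + b)/(6LEI) = 425.7/EI
  at B: point load 67 at a = 9.56: Pab(L + a)/(6LEI) = 595.9/EI
  at A: triangular load, peak 7: w₀L³/(45EI) = 322.4/EI
  at B: triangular load, peak 7: 7w₀L³/(360EI) = 282.1/EI
  θ_A0 = 748.2/EI,  θ_B0 = 878/EI
Flexibility coefficients: a unit moment at one end gives L/(3EI) there and L/(6EI) at the far end, so f₁₁ = f₂₂ = 4.25/EI and f₁₂ = f₂₁ = 2.125/EI.
Compatibility — zero rotation at each built-in end:
  4.25 M_A + 2.125 M_B = 748.2
  2.125 M_A + 4.25 M_B = 878
Solving the pair gives M_A = 96.99 kip·ft and M_B = 158.1 kip·ft (hogging).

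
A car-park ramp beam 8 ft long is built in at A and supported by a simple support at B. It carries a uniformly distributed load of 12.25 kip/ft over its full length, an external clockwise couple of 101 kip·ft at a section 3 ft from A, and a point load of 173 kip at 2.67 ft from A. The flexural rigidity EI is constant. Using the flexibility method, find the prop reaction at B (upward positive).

Remove the prop at B; the released (primary) structure is a cantilever built in at A.
Deflection at B on the released cantilever, summing each load's contribution:
  UDL 12.25: wL⁴/(8EI) = 6272/EI
  clockwise couple 101 at a = 3: M₀a(2L − a)/(2EI) = 1970/EI
  point load 173 at a = 2.67: Pa²(3L − a)/(6EI) = 4384/EI
  δ_0 = 12626/EI
Tip deflection under a unit load at B: L³/(3EI) = 170.7/EI.
The prop prevents deflection at B: R_B = δ_0/δ_{BB} = 12626/170.7 = 73.98 kip.

R_B = 73.98 kip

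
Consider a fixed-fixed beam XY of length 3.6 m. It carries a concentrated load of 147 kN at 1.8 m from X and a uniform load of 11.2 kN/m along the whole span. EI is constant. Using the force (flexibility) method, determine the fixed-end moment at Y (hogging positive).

M_Y = 78.25 kN·m

Take the two fixed-end moments M_X, M_Y as redundants; the released structure is the simple span XY.
Simple-span end rotations at X and Y under the given loads:
  at X: point load 147 at a = 1.8: Pab(L + b)/(6LEI) = 119.1/EI
  at Y: point load 147 at a = 1.8: Pab(L + a)/(6LEI) = 119.1/EI
  at X: UDL 11.2: wL³/(24EI) = 21.77/EI
  at Y: UDL 11.2: wL³/(24EI) = 21.77/EI
  θ_X0 = 140.8/EI,  θ_Y0 = 140.8/EI
Flexibility coefficients: a unit moment at one end gives L/(3EI) there and L/(6EI) at the far end, so f₁₁ = f₂₂ = 1.2/EI and f₁₂ = f₂₁ = 0.6/EI.
Compatibility — zero rotation at each built-in end:
  1.2 M_X + 0.6 M_Y = 140.8
  0.6 M_X + 1.2 M_Y = 140.8
Solving the pair gives M_X = 78.25 kN·m and M_Y = 78.25 kN·m (hogging).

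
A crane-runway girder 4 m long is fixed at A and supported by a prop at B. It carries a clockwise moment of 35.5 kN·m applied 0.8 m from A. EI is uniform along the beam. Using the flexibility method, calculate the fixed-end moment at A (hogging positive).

M_A = 16.33 kN·m

Take the reaction at B as the redundant and release it; the primary structure is a cantilever fixed at A.
Downward deflection at the released point B due to the loads:
  clockwise couple 35.5 at a = 0.8: M₀a(2L − a)/(2EI) = 102.2/EI
Flexibility coefficient — unit upward force at B: δ_{BB} = L³/(3EI) = 21.33/EI.
The prop prevents deflection at B: R_B = δ_0/δ_{BB} = 102.2/21.33 = 4.793 kN.
Moment equilibrium about A: M_A = Σ(load moments about A) − R_B·L = 35.5 − 4.793×4 = 16.33 kN·m.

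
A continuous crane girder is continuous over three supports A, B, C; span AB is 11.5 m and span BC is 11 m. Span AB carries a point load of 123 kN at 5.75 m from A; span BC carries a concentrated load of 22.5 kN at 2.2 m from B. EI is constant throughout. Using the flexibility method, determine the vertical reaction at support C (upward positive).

Insert a hinge at B; M_B is the redundant, and each span becomes simply supported.
End slopes at the hinge B, treating each span as simply supported:
  span AB: point load 123 at a = 5.75: Pab(L + a)/(6LEI) = 1017/EI
  span BC: point load 22.5 at a = 2.2: Pab(L + b)/(6LEI) = 130.7/EI
  relative rotation θ_0 = (1017 + 130.7)/EI = 1147/EI
A unit hogging moment at B produces rotation L₁/(3EI) + L₂/(3EI) = 7.5/EI.
Slope continuity at B: θ_0 = M_B·7.5/EI, so M_B = 1147/7.5 = 153 kN·m (hogging).
Span BC, ΣM about C: R_B^{BC}·11 = 198 + 153, so R_B^{BC} = 31.91 kN and R_C = 22.5 − 31.91 = -9.407 kN.

R_C = -9.407 kN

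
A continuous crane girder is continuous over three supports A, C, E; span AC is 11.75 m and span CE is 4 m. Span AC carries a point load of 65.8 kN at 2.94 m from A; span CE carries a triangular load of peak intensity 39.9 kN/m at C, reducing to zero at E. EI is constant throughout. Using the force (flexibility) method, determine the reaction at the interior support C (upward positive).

R_C = 95.95 kN

Take M_C as the redundant. Released structure: two simple spans AC and CE with a hinge at C.
Rotations at C on the released spans (each span's end-slope, ×1/EI):
  span AC: point load 65.8 at a = 2.94: Pab(L + a)/(6LEI) = 355.1/EI
  span CE: triangular load, peak 39.9: w₀L³/(45EI) = 56.75/EI
  relative rotation θ_0 = (355.1 + 56.75)/EI = 411.9/EI
A unit hogging moment at C produces rotation L₁/(3EI) + L₂/(3EI) = 5.25/EI.
Compatibility: M_C·(L₁+L₂)/(3EI) = θ_0, giving M_C = 78.45 kN·m (hogging).
Span AC, ΣM about A with M_C applied at C: R_C^{AC}·11.75 = 193.5 + 78.45, so R_C^{AC} = 23.14 kN and R_A = 65.8 − 23.14 = 42.66 kN.
Span CE, ΣM about E: R_C^{CE}·4 = 212.8 + 78.45, so R_C^{CE} = 72.81 kN and R_E = 79.8 − 72.81 = 6.987 kN.
R_C = 23.14 + 72.81 = 95.95 kN.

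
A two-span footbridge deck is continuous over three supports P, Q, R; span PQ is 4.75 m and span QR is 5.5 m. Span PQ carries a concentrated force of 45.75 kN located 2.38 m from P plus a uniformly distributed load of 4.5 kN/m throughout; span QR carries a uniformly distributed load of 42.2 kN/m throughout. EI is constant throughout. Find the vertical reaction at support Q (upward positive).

R_Q = 193 kN

Release continuity at Q by inserting a hinge; the redundant is the internal moment M_Q. The primary structure is two simply-supported spans PQ and QR.
Rotations at Q on the released spans (each span's end-slope, ×1/EI):
  span PQ: point load 45.75 at a = 2.38: Pab(L + a)/(6LEI) = 64.56/EI
  span PQ: UDL 4.5: wL³/(24EI) = 20.09/EI
  span QR: UDL 42.2: wL³/(24EI) = 292.5/EI
  relative rotation θ_0 = (84.65 + 292.5)/EI = 377.2/EI
A unit hogging moment at Q produces rotation L₁/(3EI) + L₂/(3EI) = 3.417/EI.
Compatibility: M_Q·(L₁+L₂)/(3EI) = θ_0, giving M_Q = 110.4 kN·m (hogging).
Span PQ, ΣM about P with M_Q applied at Q: R_Q^{PQ}·4.75 = 159.7 + 110.4, so R_Q^{PQ} = 56.85 kN and R_P = 67.12 − 56.85 = 10.27 kN.
Span QR, ΣM about R: R_Q^{QR}·5.5 = 638.3 + 110.4, so R_Q^{QR} = 136.1 kN and R_R = 232.1 − 136.1 = 95.98 kN.
R_Q = 56.85 + 136.1 = 193 kN.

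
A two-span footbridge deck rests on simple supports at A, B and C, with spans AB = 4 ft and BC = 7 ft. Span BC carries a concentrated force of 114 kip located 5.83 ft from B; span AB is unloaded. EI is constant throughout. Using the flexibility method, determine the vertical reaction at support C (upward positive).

Take M_B as the redundant. Released structure: two simple spans AB and BC with a hinge at B.
Rotations at B on the released spans (each span's end-slope, ×1/EI):
  span BC: point load 114 at a = 5.83: Pab(L + b)/(6LEI) = 151.3/EI
  relative rotation θ_0 = (0 + 151.3)/EI = 151.3/EI
A unit hogging moment at B produces rotation L₁/(3EI) + L₂/(3EI) = 3.667/EI.
Compatibility: M_B·(L₁+L₂)/(3EI) = θ_0, giving M_B = 41.25 kip·ft (hogging).
Span BC, ΣM about C: R_B^{BC}·7 = 133.4 + 41.25, so R_B^{BC} = 24.95 kip and R_C = 114 − 24.95 = 89.05 kip.

R_C = 89.05 kip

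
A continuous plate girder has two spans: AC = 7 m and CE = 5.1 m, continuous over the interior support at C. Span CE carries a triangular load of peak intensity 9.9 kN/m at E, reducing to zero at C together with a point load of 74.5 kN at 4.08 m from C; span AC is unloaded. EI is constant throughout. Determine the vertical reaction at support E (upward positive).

R_E = 72.17 kN

Insert a hinge at C; M_C is the redundant, and each span becomes simply supported.
Discontinuity in slope at C on the released structure — sum the simple-span end rotations:
  span CE: triangular load, peak 9.9: 7w₀L³/(360EI) = 25.54/EI
  span CE: point load 74.5 at a = 4.08: Pab(L + b)/(6LEI) = 62.01/EI
  relative rotation θ_0 = (0 + 87.54)/EI = 87.54/EI
A unit hogging moment at C produces rotation L₁/(3EI) + L₂/(3EI) = 4.033/EI.
Slope continuity at C: θ_0 = M_C·4.033/EI, so M_C = 87.54/4.033 = 21.7 kN·m (hogging).
Span CE, ΣM about E: R_C^{CE}·5.1 = 118.9 + 21.7, so R_C^{CE} = 27.57 kN and R_E = 99.75 − 27.57 = 72.17 kN.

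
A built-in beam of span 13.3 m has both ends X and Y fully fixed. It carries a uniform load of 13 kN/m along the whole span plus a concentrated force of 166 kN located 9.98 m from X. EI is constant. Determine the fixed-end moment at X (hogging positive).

Take the two fixed-end moments M_X, M_Y as redundants; the released structure is the simple span XY.
On the primary (simply-supported) span, the end slopes from the loading are:
  at X: UDL 13: wL³/(24EI) = 1274/EI
  at Y: UDL 13: wL³/(24EI) = 1274/EI
  at X: point load 166 at a = 9.98: Pab(L + b)/(6LEI) = 1146/EI
  at Y: point load 166 at a = 9.98: Pab(L + a)/(6LEI) = 1605/EI
  θ_X0 = 2420/EI,  θ_Y0 = 2879/EI
Flexibility coefficients: a unit moment at one end gives L/(3EI) there and L/(6EI) at the far end, so f₁₁ = f₂₂ = 4.433/EI and f₁₂ = f₂₁ = 2.217/EI.
Compatibility — zero rotation at each built-in end:
  4.433 M_X + 2.217 M_Y = 2420
  2.217 M_X + 4.433 M_Y = 2879
Solving the pair gives M_X = 294.9 kN·m and M_Y = 501.9 kN·m (hogging).

M_X = 294.9 kN·m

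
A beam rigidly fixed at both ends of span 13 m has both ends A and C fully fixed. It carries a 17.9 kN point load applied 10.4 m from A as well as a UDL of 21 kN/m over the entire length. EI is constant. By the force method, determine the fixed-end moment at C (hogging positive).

M_C = 325.5 kN·m

Take the two fixed-end moments M_A, M_C as redundants; the released structure is the simple span AC.
End rotations of the released simple span under the applied load (×1/EI):
  at A: point load 17.9 at a = 10.4: Pab(L + b)/(6LEI) = 96.8/EI
  at C: point load 17.9 at a = 10.4: Pab(L + a)/(6LEI) = 145.2/EI
  at A: UDL 21: wL³/(24EI) = 1922/EI
  at C: UDL 21: wL³/(24EI) = 1922/EI
  θ_A0 = 2019/EI,  θ_C0 = 2068/EI
Flexibility coefficients: a unit moment at one end gives L/(3EI) there and L/(6EI) at the far end, so f₁₁ = f₂₂ = 4.333/EI and f₁₂ = f₂₁ = 2.167/EI.
Compatibility — zero rotation at each built-in end:
  4.333 M_A + 2.167 M_C = 2019
  2.167 M_A + 4.333 M_C = 2068
Solving the pair gives M_A = 303.2 kN·m and M_C = 325.5 kN·m (hogging).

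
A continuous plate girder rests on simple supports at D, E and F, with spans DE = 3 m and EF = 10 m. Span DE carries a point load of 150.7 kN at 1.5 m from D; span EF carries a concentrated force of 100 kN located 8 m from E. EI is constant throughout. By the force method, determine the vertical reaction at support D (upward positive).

R_D = 44.21 kN

Insert a hinge at E; M_E is the redundant, and each span becomes simply supported.
End slopes at the hinge E, treating each span as simply supported:
  span DE: point load 150.7 at a = 1.5: Pab(L + a)/(6LEI) = 84.77/EI
  span EF: point load 100 at a = 8: Pab(L + b)/(6LEI) = 320/EI
  relative rotation θ_0 = (84.77 + 320)/EI = 404.8/EI
A unit hogging moment at E produces rotation L₁/(3EI) + L₂/(3EI) = 4.333/EI.
Compatibility: M_E·(L₁+L₂)/(3EI) = θ_0, giving M_E = 93.41 kN·m (hogging).
Span DE, ΣM about D with M_E applied at E: R_E^{DE}·3 = 226.1 + 93.41, so R_E^{DE} = 106.5 kN and R_D = 150.7 − 106.5 = 44.21 kN.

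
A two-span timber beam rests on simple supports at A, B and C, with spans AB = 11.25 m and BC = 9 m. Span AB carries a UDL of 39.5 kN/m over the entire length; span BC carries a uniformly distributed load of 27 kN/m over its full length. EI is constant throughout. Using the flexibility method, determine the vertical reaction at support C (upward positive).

Take M_B as the redundant. Released structure: two simple spans AB and BC with a hinge at B.
Rotations at B on the released spans (each span's end-slope, ×1/EI):
  span AB: UDL 39.5: wL³/(24EI) = 2343/EI
  span BC: UDL 27: wL³/(24EI) = 820.1/EI
  relative rotation θ_0 = (2343 + 820.1)/EI = 3164/EI
A unit hogging moment at B produces rotation L₁/(3EI) + L₂/(3EI) = 6.75/EI.
Compatibility: M_B·(L₁+L₂)/(3EI) = θ_0, giving M_B = 468.7 kN·m (hogging).
Span BC, ΣM about C: R_B^{BC}·9 = 1094 + 468.7, so R_B^{BC} = 173.6 kN and R_C = 243 − 173.6 = 69.43 kN.

R_C = 69.43 kN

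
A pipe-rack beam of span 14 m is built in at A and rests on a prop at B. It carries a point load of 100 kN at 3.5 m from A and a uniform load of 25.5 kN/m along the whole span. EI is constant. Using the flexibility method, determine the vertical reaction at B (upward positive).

Choose R_B as the redundant. The primary structure is the cantilever fixed at A.
Free-end deflection of the primary structure under the applied loading (downward +):
  point load 100 at a = 3.5: Pa²(3L − a)/(6EI) = 7860/EI
  UDL 25.5: wL⁴/(8EI) = 122451/EI
  δ_0 = 130311/EI
Tip deflection under a unit load at B: L³/(3EI) = 914.7/EI.
Compatibility at B: δ_0 − R_B·δ_{BB} = 0, so R_B = 130311/914.7 = 142.5 kN.

R_B = 142.5 kN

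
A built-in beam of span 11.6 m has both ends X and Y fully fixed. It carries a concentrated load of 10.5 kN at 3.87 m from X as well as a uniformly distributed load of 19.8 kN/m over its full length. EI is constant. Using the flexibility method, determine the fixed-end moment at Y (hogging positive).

Take the two fixed-end moments M_X, M_Y as redundants; the released structure is the simple span XY.
End rotations of the released simple span under the applied load (×1/EI):
  at X: point load 10.5 at a = 3.87: Pab(L + b)/(6LEI) = 87.24/EI
  at Y: point load 10.5 at a = 3.87: Pab(L + a)/(6LEI) = 69.82/EI
  at X: UDL 19.8: wL³/(24EI) = 1288/EI
  at Y: UDL 19.8: wL³/(24EI) = 1288/EI
  θ_X0 = 1375/EI,  θ_Y0 = 1358/EI
Flexibility coefficients: a unit moment at one end gives L/(3EI) there and L/(6EI) at the far end, so f₁₁ = f₂₂ = 3.867/EI and f₁₂ = f₂₁ = 1.933/EI.
Compatibility — zero rotation at each built-in end:
  3.867 M_X + 1.933 M_Y = 1375
  1.933 M_X + 3.867 M_Y = 1358
Solving the pair gives M_X = 240.1 kN·m and M_Y = 231.1 kN·m (hogging).

M_Y = 231.1 kN·m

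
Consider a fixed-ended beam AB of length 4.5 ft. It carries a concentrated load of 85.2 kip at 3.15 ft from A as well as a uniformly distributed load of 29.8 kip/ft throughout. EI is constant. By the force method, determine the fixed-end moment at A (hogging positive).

M_A = 74.44 kip·ft

Release both end moments; the primary structure is a simply-supported span AB with redundants M_A and M_B.
End rotations of the released simple span under the applied load (×1/EI):
  at A: point load 85.2 at a = 3.15: Pab(L + b)/(6LEI) = 78.5/EI
  at B: point load 85.2 at a = 3.15: Pab(L + a)/(6LEI) = 102.7/EI
  at A: UDL 29.8: wL³/(24EI) = 113.1/EI
  at B: UDL 29.8: wL³/(24EI) = 113.1/EI
  θ_A0 = 191.6/EI,  θ_B0 = 215.8/EI
Flexibility coefficients: a unit moment at one end gives L/(3EI) there and L/(6EI) at the far end, so f₁₁ = f₂₂ = 1.5/EI and f₁₂ = f₂₁ = 0.75/EI.
Compatibility — zero rotation at each built-in end:
  1.5 M_A + 0.75 M_B = 191.6
  0.75 M_A + 1.5 M_B = 215.8
Solving the pair gives M_A = 74.44 kip·ft and M_B = 106.6 kip·ft (hogging).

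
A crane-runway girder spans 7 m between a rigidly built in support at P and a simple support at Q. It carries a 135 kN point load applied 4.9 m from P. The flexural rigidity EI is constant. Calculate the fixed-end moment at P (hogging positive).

M_P = 129 kN·m

Take the reaction at Q as the redundant and release it; the primary structure is a cantilever fixed at P.
Deflection at Q on the released cantilever, summing each load's contribution:
  point load 135 at a = 4.9: Pa²(3L − a)/(6EI) = 8698/EI
Tip deflection under a unit load at Q: L³/(3EI) = 114.3/EI.
The prop prevents deflection at Q: R_Q = δ_0/δ_{QQ} = 8698/114.3 = 76.07 kN.
Moment equilibrium about P: M_P = Σ(load moments about P) − R_Q·L = 661.5 − 76.07×7 = 129 kN·m.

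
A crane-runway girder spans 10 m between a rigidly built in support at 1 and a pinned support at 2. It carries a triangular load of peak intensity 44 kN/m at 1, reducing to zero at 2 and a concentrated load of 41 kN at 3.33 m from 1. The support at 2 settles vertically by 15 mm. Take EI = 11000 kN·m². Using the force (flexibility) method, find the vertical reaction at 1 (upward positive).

R_1 = 211.4 kN

Take the reaction at 2 as the redundant and release it; the primary structure is a cantilever fixed at 1.
Downward deflection at the released point 2 due to the loads:
  triangular load, peak 44 at the fixed end: w₀L⁴/(30EI) = 14667/EI
  point load 41 at a = 3.33: Pa²(3L − a)/(6EI) = 2021/EI
  δ_0 = 16688/EI
Flexibility coefficient — unit upward force at 2: δ_{22} = L³/(3EI) = 333.3/EI.
With EI = 11000 kN·m²: δ_0 = 1.5171 m and δ_{22} = 0.030303 m/kN.
Compatibility — the beam at 2 must follow the support down by 0.015 m: δ_0 − R_2·δ_{22} = 0.015, so R_2 = (1.5171 − 0.015)/0.030303 = 49.57 kN.
Vertical equilibrium: R_1 = ΣP − R_2 = 261 − 49.57 = 211.4 kN.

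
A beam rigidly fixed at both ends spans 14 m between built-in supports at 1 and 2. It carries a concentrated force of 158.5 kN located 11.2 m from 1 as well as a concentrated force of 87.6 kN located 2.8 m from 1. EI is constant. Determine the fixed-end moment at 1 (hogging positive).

Release both end moments; the primary structure is a simply-supported span 12 with redundants M_1 and M_2.
Simple-span end rotations at 1 and 2 under the given loads:
  at 1: point load 158.5 at a = 11.2: Pab(L + b)/(6LEI) = 994.1/EI
  at 2: point load 158.5 at a = 11.2: Pab(L + a)/(6LEI) = 1491/EI
  at 1: point load 87.6 at a = 2.8: Pab(L + b)/(6LEI) = 824.1/EI
  at 2: point load 87.6 at a = 2.8: Pab(L + a)/(6LEI) = 549.4/EI
  θ_10 = 1818/EI,  θ_20 = 2041/EI
Flexibility coefficients: a unit moment at one end gives L/(3EI) there and L/(6EI) at the far end, so f₁₁ = f₂₂ = 4.667/EI and f₁₂ = f₂₁ = 2.333/EI.
Compatibility — zero rotation at each built-in end:
  4.667 M_1 + 2.333 M_2 = 1818
  2.333 M_1 + 4.667 M_2 = 2041
Solving the pair gives M_1 = 228 kN·m and M_2 = 323.3 kN·m (hogging).

M_1 = 228 kN·m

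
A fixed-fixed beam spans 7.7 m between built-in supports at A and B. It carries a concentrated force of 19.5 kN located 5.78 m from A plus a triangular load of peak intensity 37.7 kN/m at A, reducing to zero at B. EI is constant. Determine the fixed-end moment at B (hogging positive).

M_B = 95.6 kN·m

Release both end moments; the primary structure is a simply-supported span AB with redundants M_A and M_B.
End rotations of the released simple span under the applied load (×1/EI):
  at A: point load 19.5 at a = 5.78: Pab(L + b)/(6LEI) = 45.06/EI
  at B: point load 19.5 at a = 5.78: Pab(L + a)/(6LEI) = 63.14/EI
  at A: triangular load, peak 37.7: w₀L³/(45EI) = 382.5/EI
  at B: triangular load, peak 37.7: 7w₀L³/(360EI) = 334.7/EI
  θ_A0 = 427.5/EI,  θ_B0 = 397.8/EI
Flexibility coefficients: a unit moment at one end gives L/(3EI) there and L/(6EI) at the far end, so f₁₁ = f₂₂ = 2.567/EI and f₁₂ = f₂₁ = 1.283/EI.
Compatibility — zero rotation at each built-in end:
  2.567 M_A + 1.283 M_B = 427.5
  1.283 M_A + 2.567 M_B = 397.8
Solving the pair gives M_A = 118.8 kN·m and M_B = 95.6 kN·m (hogging).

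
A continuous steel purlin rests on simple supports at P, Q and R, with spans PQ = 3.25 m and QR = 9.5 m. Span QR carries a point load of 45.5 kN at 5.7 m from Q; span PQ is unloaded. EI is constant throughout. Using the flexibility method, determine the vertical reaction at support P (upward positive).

R_P = -16.65 kN

Release continuity at Q by inserting a hinge; the redundant is the internal moment M_Q. The primary structure is two simply-supported spans PQ and QR.
Rotations at Q on the released spans (each span's end-slope, ×1/EI):
  span QR: point load 45.5 at a = 5.7: Pab(L + b)/(6LEI) = 230/EI
  relative rotation θ_0 = (0 + 230)/EI = 230/EI
A unit hogging moment at Q produces rotation L₁/(3EI) + L₂/(3EI) = 4.25/EI.
Compatibility: M_Q·(L₁+L₂)/(3EI) = θ_0, giving M_Q = 54.11 kN·m (hogging).
Span PQ, ΣM about P with M_Q applied at Q: R_Q^{PQ}·3.25 = 0 + 54.11, so R_Q^{PQ} = 16.65 kN and R_P = 0 − 16.65 = -16.65 kN.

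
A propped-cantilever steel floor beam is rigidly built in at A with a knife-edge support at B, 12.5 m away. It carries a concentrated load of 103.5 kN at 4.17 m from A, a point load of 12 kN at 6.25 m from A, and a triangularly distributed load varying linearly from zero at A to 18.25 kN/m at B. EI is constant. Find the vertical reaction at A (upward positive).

Take the reaction at B as the redundant and release it; the primary structure is a cantilever fixed at A.
Downward deflection at the released point B due to the loads:
  point load 103.5 at a = 4.17: Pa²(3L − a)/(6EI) = 9998/EI
  point load 12 at a = 6.25: Pa²(3L − a)/(6EI) = 2441/EI
  triangular load, peak 18.25 at the free end: 11w₀L⁴/(120EI) = 40843/EI
  δ_0 = 53282/EI
Flexibility coefficient — unit upward force at B: δ_{BB} = L³/(3EI) = 651/EI.
The prop prevents deflection at B: R_B = δ_0/δ_{BB} = 53282/651 = 81.84 kN.
Vertical equilibrium: R_A = ΣP − R_B = 229.6 − 81.84 = 147.7 kN.

R_A = 147.7 kN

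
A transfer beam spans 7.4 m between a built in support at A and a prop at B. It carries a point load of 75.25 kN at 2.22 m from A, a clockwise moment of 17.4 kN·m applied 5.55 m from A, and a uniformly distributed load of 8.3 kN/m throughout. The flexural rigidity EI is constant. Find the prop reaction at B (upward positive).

Release the roller at B. Primary structure: cantilever fixed at A.
Downward deflection at the released point B due to the loads:
  point load 75.25 at a = 2.22: Pa²(3L − a)/(6EI) = 1235/EI
  clockwise couple 17.4 at a = 5.55: M₀a(2L − a)/(2EI) = 446.6/EI
  UDL 8.3: wL⁴/(8EI) = 3111/EI
  δ_0 = 4793/EI
Tip deflection under a unit load at B: L³/(3EI) = 135.1/EI.
The prop prevents deflection at B: R_B = δ_0/δ_{BB} = 4793/135.1 = 35.48 kN.

R_B = 35.48 kN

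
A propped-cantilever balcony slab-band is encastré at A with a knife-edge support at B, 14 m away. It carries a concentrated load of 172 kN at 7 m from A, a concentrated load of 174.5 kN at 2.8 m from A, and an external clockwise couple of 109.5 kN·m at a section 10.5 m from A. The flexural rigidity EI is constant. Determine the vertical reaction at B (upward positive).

R_B = 74.52 kN

Take the reaction at B as the redundant and release it; the primary structure is a cantilever fixed at A.
Downward deflection at the released point B due to the loads:
  point load 172 at a = 7: Pa²(3L − a)/(6EI) = 49163/EI
  point load 174.5 at a = 2.8: Pa²(3L − a)/(6EI) = 8938/EI
  clockwise couple 109.5 at a = 10.5: M₀a(2L − a)/(2EI) = 10060/EI
  δ_0 = 68162/EI
Tip deflection under a unit load at B: L³/(3EI) = 914.7/EI.
Compatibility at B: δ_0 − R_B·δ_{BB} = 0, so R_B = 68162/914.7 = 74.52 kN.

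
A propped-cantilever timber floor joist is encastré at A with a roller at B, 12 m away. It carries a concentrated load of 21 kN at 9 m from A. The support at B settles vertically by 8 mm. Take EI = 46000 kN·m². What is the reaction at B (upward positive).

Remove the prop at B; the released (primary) structure is a cantilever built in at A.
Free-end deflection of the primary structure under the applied loading (downward +):
  point load 21 at a = 9: Pa²(3L − a)/(6EI) = 7654/EI
Tip deflection under a unit load at B: L³/(3EI) = 576/EI.
With EI = 46000 kN·m²: δ_0 = 0.1664 m and δ_{BB} = 0.012522 m/kN.
Compatibility — the beam at B must follow the support down by 0.008 m: δ_0 − R_B·δ_{BB} = 0.008, so R_B = (0.1664 − 0.008)/0.012522 = 12.65 kN.

R_B = 12.65 kN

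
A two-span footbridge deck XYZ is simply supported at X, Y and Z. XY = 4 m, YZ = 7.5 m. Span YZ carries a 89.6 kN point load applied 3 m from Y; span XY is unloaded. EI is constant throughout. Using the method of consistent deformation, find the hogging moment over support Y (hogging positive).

M_Y = 84.15 kN·m

Insert a hinge at Y; M_Y is the redundant, and each span becomes simply supported.
Rotations at Y on the released spans (each span's end-slope, ×1/EI):
  span YZ: point load 89.6 at a = 3: Pab(L + b)/(6LEI) = 322.6/EI
  relative rotation θ_0 = (0 + 322.6)/EI = 322.6/EI
A unit hogging moment at Y produces rotation L₁/(3EI) + L₂/(3EI) = 3.833/EI.
Slope continuity at Y: θ_0 = M_Y·3.833/EI, so M_Y = 322.6/3.833 = 84.15 kN·m (hogging).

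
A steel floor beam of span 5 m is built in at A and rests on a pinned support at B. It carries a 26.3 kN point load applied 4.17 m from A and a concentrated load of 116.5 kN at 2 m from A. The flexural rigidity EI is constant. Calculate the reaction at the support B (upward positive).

Take the reaction at B as the redundant and release it; the primary structure is a cantilever fixed at A.
Primary-structure tip deflection at B by superposition:
  point load 26.3 at a = 4.17: Pa²(3L − a)/(6EI) = 825.5/EI
  point load 116.5 at a = 2: Pa²(3L − a)/(6EI) = 1010/EI
  δ_0 = 1835/EI
Tip deflection under a unit load at B: L³/(3EI) = 41.67/EI.
The prop prevents deflection at B: R_B = δ_0/δ_{BB} = 1835/41.67 = 44.04 kN.

R_B = 44.04 kN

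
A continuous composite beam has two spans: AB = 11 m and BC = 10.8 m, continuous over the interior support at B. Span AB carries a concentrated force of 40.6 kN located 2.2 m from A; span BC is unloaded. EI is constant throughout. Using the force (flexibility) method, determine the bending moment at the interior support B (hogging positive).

M_B = 21.63 kN·m

Release continuity at B by inserting a hinge; the redundant is the internal moment M_B. The primary structure is two simply-supported spans AB and BC.
End slopes at the hinge B, treating each span as simply supported:
  span AB: point load 40.6 at a = 2.2: Pab(L + a)/(6LEI) = 157.2/EI
  relative rotation θ_0 = (157.2 + 0)/EI = 157.2/EI
A unit hogging moment at B produces rotation L₁/(3EI) + L₂/(3EI) = 7.267/EI.
Slope continuity at B: θ_0 = M_B·7.267/EI, so M_B = 157.2/7.267 = 21.63 kN·m (hogging).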